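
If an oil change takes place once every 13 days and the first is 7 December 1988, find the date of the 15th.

The 15th occurrence is 14 intervals after the first: 14 × 13 = 182 days after 7 December 1988.
December has 31 days — 24 days to the end of December leaves 158.
January has 31 days (127 left).
February has 28 days (99 left).
March has 31 days (68 left).
April has 30 days (38 left).
May has 31 days (7 left).
7 days into June → 7 June 1989.

7 June 1989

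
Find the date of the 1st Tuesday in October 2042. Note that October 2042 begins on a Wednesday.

October 2042 begins on a Wednesday, so the first Tuesday is October 7 (6 days later).

7 October 2042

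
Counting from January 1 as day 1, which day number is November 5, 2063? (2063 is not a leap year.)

Days in months before November: 31 + 28 + 31 + 30 + 31 + 30 + 31 + 31 + 30 + 31 = 304.
Plus 5 days into November → day 309.

309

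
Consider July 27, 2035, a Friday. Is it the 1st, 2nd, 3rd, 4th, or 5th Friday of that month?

Day 27 falls in week ⌈27/7⌉ of the month.
Days 1–7 hold the 1st Friday, 8–14 the 2nd, 15–21 the 3rd, 22–28 the 4th, 29–31 the 5th.
27 is in the range for the 4th.

4th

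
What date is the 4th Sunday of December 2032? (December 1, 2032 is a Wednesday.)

December 2032 begins on a Wednesday, so the first Sunday is December 5 (4 days later).
The 4th Sunday is 3 weeks later: 5 + 21 = 26.

26 December 2032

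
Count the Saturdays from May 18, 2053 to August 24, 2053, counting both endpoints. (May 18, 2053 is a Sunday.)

May 18, 2053 is a Sunday; the first Saturday on or after it is May 24, 2053 (6 days later).
From May 24, 2053 to August 24, 2053: 7 + 30 + 31 + 24 = 92 days (rest of May, June, July, August).
92 ÷ 7 = 13 full weeks with remainder 1, so 13 more Saturdays after the first → 14.

14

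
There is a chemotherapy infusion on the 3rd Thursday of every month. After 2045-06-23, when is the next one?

June 2045 starts on a Thursday; its first Thursday is the 1st, so the 3rd Thursday is the 15th — 2045-06-15.
That is not after 2045-06-23, so look at July 2045.
July 2045 starts on a Saturday; its first Thursday is the 6th, so the 3rd Thursday is the 20th — 2045-07-20.

2045-07-20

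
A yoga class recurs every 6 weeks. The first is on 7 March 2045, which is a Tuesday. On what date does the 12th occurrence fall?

12 June 2046

The 12th occurrence is 11 intervals after the first: 11 × 42 = 462 days after 7 March 2045.
March has 31 days — 24 days to the end of March leaves 438.
From end of March to end of 2045 is 275 days (163 left).
January has 31 days (132 left).
February has 28 days (104 left).
March has 31 days (73 left).
April has 30 days (43 left).
May has 31 days (12 left).
12 days into June → 12 June 2046.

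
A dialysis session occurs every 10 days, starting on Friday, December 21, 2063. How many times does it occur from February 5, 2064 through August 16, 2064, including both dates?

19

Occurrences land 10·i days after December 21, 2063 for i = 0, 1, 2, …
February 5, 2064 is 46 days after the start; 46 ÷ 10 = 4 remainder 6; since the remainder is 6, round up to i = 5. First occurrence in the window: #6 on February 9, 2064 (5×10 = 50 days in).
August 16, 2064 is 239 days after the start; 239 ÷ 10 = 23 remainder 9. Last occurrence in the window: #24 on August 7, 2064.
Occurrences #6 through #24: 19 in total.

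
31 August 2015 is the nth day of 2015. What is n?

243

Days in months before August: 31 + 28 + 31 + 30 + 31 + 30 + 31 = 212.
Plus 31 days into August → day 243.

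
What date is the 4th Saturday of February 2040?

The first Saturday of February 2040 is February 4.
The 4th Saturday is 3 weeks later: 4 + 21 = 25.

2040-02-25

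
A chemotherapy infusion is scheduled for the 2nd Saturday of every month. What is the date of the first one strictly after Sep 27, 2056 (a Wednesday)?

Oct 14, 2056

Sep 2056 starts on a Friday; its first Saturday is the 2nd, so the 2nd Saturday is the 9th — Sep 9, 2056.
That is not after Sep 27, 2056, so look at Oct 2056.
Oct 2056 starts on a Sunday; its first Saturday is the 7th, so the 2nd Saturday is the 14th — Oct 14, 2056.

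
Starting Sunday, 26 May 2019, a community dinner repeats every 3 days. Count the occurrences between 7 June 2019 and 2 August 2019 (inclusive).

Occurrences land 3·i days after 26 May 2019 for i = 0, 1, 2, …
7 June 2019 is 12 days after the start; 12 ÷ 3 = 4 remainder 0. First occurrence in the window: #5 on 7 June 2019 (4×3 = 12 days in).
2 August 2019 is 68 days after the start; 68 ÷ 3 = 22 remainder 2. Last occurrence in the window: #23 on 31 July 2019.
Occurrences #5 through #23: 19 in total.

19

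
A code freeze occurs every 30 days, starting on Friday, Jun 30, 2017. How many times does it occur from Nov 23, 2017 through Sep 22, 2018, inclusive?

10

Occurrences land 30·i days after Jun 30, 2017 for i = 0, 1, 2, …
Nov 23, 2017 is 146 days after the start; 146 ÷ 30 = 4 remainder 26; since the remainder is 26, round up to i = 5. First occurrence in the window: #6 on Nov 27, 2017 (5×30 = 150 days in).
Sep 22, 2018 is 449 days after the start; 449 ÷ 30 = 14 remainder 29. Last occurrence in the window: #15 on Aug 24, 2018.
Occurrences #6 through #15: 10 in total.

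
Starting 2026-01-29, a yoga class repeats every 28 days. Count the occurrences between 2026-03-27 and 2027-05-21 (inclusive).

15

Occurrences land 28·i days after 2026-01-29 for i = 0, 1, 2, …
2026-03-27 is 57 days after the start; 57 ÷ 28 = 2 remainder 1; since the remainder is 1, round up to i = 3. First occurrence in the window: #4 on 2026-04-23 (3×28 = 84 days in).
2027-05-21 is 477 days after the start; 477 ÷ 28 = 17 remainder 1. Last occurrence in the window: #18 on 2027-05-20.
Occurrences #4 through #18: 15 in total.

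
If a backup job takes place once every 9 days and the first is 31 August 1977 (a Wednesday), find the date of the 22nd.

8 March 1978

The 22nd occurrence is 21 intervals after the first: 21 × 9 = 189 days after 31 August 1977.
August has 31 days — 0 days to the end of August leaves 189.
September has 30 days (159 left).
October has 31 days (128 left).
November has 30 days (98 left).
December has 31 days (67 left).
January has 31 days (36 left).
February has 28 days (8 left).
8 days into March → 8 March 1978.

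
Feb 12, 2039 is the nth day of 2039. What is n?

43

Days in months before Feb: 31 = 31.
Plus 12 days into Feb → day 43.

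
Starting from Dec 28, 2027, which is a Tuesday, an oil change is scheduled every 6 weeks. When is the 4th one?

The 4th occurrence is 3 intervals after the first: 3 × 42 = 126 days after Dec 28, 2027.
Dec has 31 days — 3 days to the end of Dec leaves 123.
Jan has 31 days (92 left).
Feb has 29 days (63 left).
Mar has 31 days (32 left).
Apr has 30 days (2 left).
2 days into May → May 2, 2028.

May 2, 2028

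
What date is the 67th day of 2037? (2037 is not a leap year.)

Jan has 31 days (67 − 31 = 36 remain).
Feb has 28 days (36 − 28 = 8 remain).
8 into Mar → Mar 8.

Mar 8, 2037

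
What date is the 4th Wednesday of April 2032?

The first Wednesday of April 2032 is April 7.
The 4th Wednesday is 3 weeks later: 7 + 21 = 28.

2032-04-28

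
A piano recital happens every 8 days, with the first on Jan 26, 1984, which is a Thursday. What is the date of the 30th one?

Sep 14, 1984

The 30th occurrence is 29 intervals after the first: 29 × 8 = 232 days after Jan 26, 1984.
Jan has 31 days — 5 days to the end of Jan leaves 227.
Feb has 29 days (198 left).
Mar has 31 days (167 left).
Apr has 30 days (137 left).
May has 31 days (106 left).
Jun has 30 days (76 left).
Jul has 31 days (45 left).
Aug has 31 days (14 left).
14 days into Sep → Sep 14, 1984.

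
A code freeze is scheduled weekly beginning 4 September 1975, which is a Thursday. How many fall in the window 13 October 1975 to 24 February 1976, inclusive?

19

Occurrences land 7·i days after 4 September 1975 for i = 0, 1, 2, …
13 October 1975 is 39 days after the start; 39 ÷ 7 = 5 remainder 4; since the remainder is 4, round up to i = 6. First occurrence in the window: #7 on 16 October 1975 (6×7 = 42 days in).
24 February 1976 is 173 days after the start; 173 ÷ 7 = 24 remainder 5. Last occurrence in the window: #25 on 19 February 1976.
Occurrences #7 through #25: 19 in total.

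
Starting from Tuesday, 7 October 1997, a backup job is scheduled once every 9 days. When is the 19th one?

18 March 1998

The 19th occurrence is 18 intervals after the first: 18 × 9 = 162 days after 7 October 1997.
October has 31 days — 24 days to the end of October leaves 138.
November has 30 days (108 left).
December has 31 days (77 left).
January has 31 days (46 left).
February has 28 days (18 left).
18 days into March → 18 March 1998.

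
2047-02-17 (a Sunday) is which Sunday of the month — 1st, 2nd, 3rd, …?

Day 17 falls in week ⌈17/7⌉ of the month.
Days 1–7 hold the 1st Sunday, 8–14 the 2nd, 15–21 the 3rd, 22–28 the 4th, 29–31 the 5th.
17 is in the range for the 3rd.

3rd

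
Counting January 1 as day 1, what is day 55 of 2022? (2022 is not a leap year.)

24 February 2022

January has 31 days (55 − 31 = 24 remain).
24 into February → February 24.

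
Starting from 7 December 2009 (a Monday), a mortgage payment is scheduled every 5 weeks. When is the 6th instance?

31 May 2010

The 6th occurrence is 5 intervals after the first: 5 × 35 = 175 days after 7 December 2009.
December has 31 days — 24 days to the end of December leaves 151.
January has 31 days (120 left).
February has 28 days (92 left).
March has 31 days (61 left).
April has 30 days (31 left).
31 days into May → 31 May 2010.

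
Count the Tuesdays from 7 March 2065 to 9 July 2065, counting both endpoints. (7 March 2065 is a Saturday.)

7 March 2065 is a Saturday; the first Tuesday on or after it is 10 March 2065 (3 days later).
From 10 March 2065 to 9 July 2065: 21 + 30 + 31 + 30 + 9 = 121 days (rest of March, April, May, June, July).
121 ÷ 7 = 17 full weeks with remainder 2, so 17 more Tuesdays after the first → 18.

18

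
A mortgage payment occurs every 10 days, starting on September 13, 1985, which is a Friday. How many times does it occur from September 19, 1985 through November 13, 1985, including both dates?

6

Occurrences land 10·i days after September 13, 1985 for i = 0, 1, 2, …
September 19, 1985 is 6 days after the start; 6 ÷ 10 = 0 remainder 6; since the remainder is 6, round up to i = 1. First occurrence in the window: #2 on September 23, 1985 (1×10 = 10 days in).
November 13, 1985 is 61 days after the start; 61 ÷ 10 = 6 remainder 1. Last occurrence in the window: #7 on November 12, 1985.
Occurrences #2 through #7: 6 in total.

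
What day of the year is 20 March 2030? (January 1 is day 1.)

79

Days in months before March: 31 + 28 = 59.
Plus 20 days into March → day 79.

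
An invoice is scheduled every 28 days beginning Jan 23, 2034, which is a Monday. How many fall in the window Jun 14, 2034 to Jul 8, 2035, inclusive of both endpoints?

13

Occurrences land 28·i days after Jan 23, 2034 for i = 0, 1, 2, …
Jun 14, 2034 is 142 days after the start; 142 ÷ 28 = 5 remainder 2; since the remainder is 2, round up to i = 6. First occurrence in the window: #7 on Jul 10, 2034 (6×28 = 168 days in).
Jul 8, 2035 is 531 days after the start; 531 ÷ 28 = 18 remainder 27. Last occurrence in the window: #19 on Jun 11, 2035.
Occurrences #7 through #19: 13 in total.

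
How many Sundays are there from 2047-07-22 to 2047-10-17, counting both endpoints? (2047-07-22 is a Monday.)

12

2047-07-22 is a Monday; the first Sunday on or after it is 2047-07-28 (6 days later).
From 2047-07-28 to 2047-10-17: 3 + 31 + 30 + 17 = 81 days (rest of July, August, September, October).
81 ÷ 7 = 11 full weeks with remainder 4, so 11 more Sundays after the first → 12.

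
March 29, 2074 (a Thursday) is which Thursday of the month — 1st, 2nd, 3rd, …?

Day 29 falls in week ⌈29/7⌉ of the month.
Days 1–7 hold the 1st Thursday, 8–14 the 2nd, 15–21 the 3rd, 22–28 the 4th, 29–31 the 5th.
29 is in the range for the 5th.

5th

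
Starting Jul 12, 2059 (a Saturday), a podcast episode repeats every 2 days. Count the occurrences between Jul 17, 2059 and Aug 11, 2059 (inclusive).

Occurrences land 2·i days after Jul 12, 2059 for i = 0, 1, 2, …
Jul 17, 2059 is 5 days after the start; 5 ÷ 2 = 2 remainder 1; since the remainder is 1, round up to i = 3. First occurrence in the window: #4 on Jul 18, 2059 (3×2 = 6 days in).
Aug 11, 2059 is 30 days after the start; 30 ÷ 2 = 15 remainder 0. Last occurrence in the window: #16 on Aug 11, 2059.
Occurrences #4 through #16: 13 in total.

13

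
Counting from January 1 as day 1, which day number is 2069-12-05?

339

Days in months before December: 31 + 28 + 31 + 30 + 31 + 30 + 31 + 31 + 30 + 31 + 30 = 334.
Plus 5 days into December → day 339.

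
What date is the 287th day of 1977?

Jan has 31 days (287 − 31 = 256 remain).
Feb has 28 days (256 − 28 = 228 remain).
Mar has 31 days (228 − 31 = 197 remain).
Apr has 30 days (197 − 30 = 167 remain).
May has 31 days (167 − 31 = 136 remain).
Jun has 30 days (136 − 30 = 106 remain).
Jul has 31 days (106 − 31 = 75 remain).
Aug has 31 days (75 − 31 = 44 remain).
Sep has 30 days (44 − 30 = 14 remain).
14 into Oct → Oct 14.

Oct 14, 1977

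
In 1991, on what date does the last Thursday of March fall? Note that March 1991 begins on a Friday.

28 March 1991

March 1991 begins on a Friday, so the first Thursday is March 7 (6 days later).
March 1991 has 31 days. Adding weeks: 7, 14, 21, 28 — the last one ≤ 31 is the 28th.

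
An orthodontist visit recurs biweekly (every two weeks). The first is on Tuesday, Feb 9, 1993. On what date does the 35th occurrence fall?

May 31, 1994

The 35th occurrence is 34 intervals after the first: 34 × 14 = 476 days after Feb 9, 1993.
Feb has 28 days — 19 days to the end of Feb leaves 457.
From end of Feb to end of 1993 is 306 days (151 left).
Jan has 31 days (120 left).
Feb has 28 days (92 left).
Mar has 31 days (61 left).
Apr has 30 days (31 left).
31 days into May → May 31, 1994.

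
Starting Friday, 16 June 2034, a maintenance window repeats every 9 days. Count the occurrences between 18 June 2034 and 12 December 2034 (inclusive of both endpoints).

Occurrences land 9·i days after 16 June 2034 for i = 0, 1, 2, …
18 June 2034 is 2 days after the start; 2 ÷ 9 = 0 remainder 2; since the remainder is 2, round up to i = 1. First occurrence in the window: #2 on 25 June 2034 (1×9 = 9 days in).
12 December 2034 is 179 days after the start; 179 ÷ 9 = 19 remainder 8. Last occurrence in the window: #20 on 4 December 2034.
Occurrences #2 through #20: 19 in total.

19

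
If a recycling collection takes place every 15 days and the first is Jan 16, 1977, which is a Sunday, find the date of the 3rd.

Feb 15, 1977

The 3rd occurrence is 2 intervals after the first: 2 × 15 = 30 days after Jan 16, 1977.
Jan has 31 days — 15 days to the end of Jan leaves 15.
15 days into Feb → Feb 15, 1977.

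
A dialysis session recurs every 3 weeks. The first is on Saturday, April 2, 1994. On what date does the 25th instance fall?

August 19, 1995

The 25th occurrence is 24 intervals after the first: 24 × 21 = 504 days after April 2, 1994.
April has 30 days — 28 days to the end of April leaves 476.
From end of April to end of 1994 is 245 days (231 left).
January has 31 days (200 left).
February has 28 days (172 left).
March has 31 days (141 left).
April has 30 days (111 left).
May has 31 days (80 left).
June has 30 days (50 left).
July has 31 days (19 left).
19 days into August → August 19, 1995.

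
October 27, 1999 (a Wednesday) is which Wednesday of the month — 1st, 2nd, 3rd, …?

4th

Day 27 falls in week ⌈27/7⌉ of the month.
Days 1–7 hold the 1st Wednesday, 8–14 the 2nd, 15–21 the 3rd, 22–28 the 4th, 29–31 the 5th.
27 is in the range for the 4th.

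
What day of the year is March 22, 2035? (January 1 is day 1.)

81

Days in months before March: 31 + 28 = 59.
Plus 22 days into March → day 81.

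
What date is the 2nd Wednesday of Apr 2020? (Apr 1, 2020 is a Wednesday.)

Apr 2020 begins on a Wednesday, so the first Wednesday is Apr 1.
The 2nd Wednesday is 1 weeks later: 1 + 7 = 8.

Apr 8, 2020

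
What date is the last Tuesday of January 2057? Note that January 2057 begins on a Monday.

January 2057 begins on a Monday, so the first Tuesday is January 2 (1 day later).
January 2057 has 31 days. Adding weeks: 2, 9, 16, 23, 30 — the last one ≤ 31 is the 30th.

30 January 2057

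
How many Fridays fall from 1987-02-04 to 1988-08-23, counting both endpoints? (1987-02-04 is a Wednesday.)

1987-02-04 is a Wednesday; the first Friday on or after it is 1987-02-06 (2 days later).
From 1987-02-06 to 1988-08-23: 328 + 236 = 564 days (rest of 1987, to 1988-08-23 in 1988).
564 ÷ 7 = 80 full weeks with remainder 4, so 80 more Fridays after the first → 81.

81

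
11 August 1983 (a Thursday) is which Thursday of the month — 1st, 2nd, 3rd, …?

Day 11 falls in week ⌈11/7⌉ of the month.
Days 1–7 hold the 1st Thursday, 8–14 the 2nd, 15–21 the 3rd, 22–28 the 4th, 29–31 the 5th.
11 is in the range for the 2nd.

2nd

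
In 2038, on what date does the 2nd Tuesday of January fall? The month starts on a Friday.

12 January 2038

January 2038 begins on a Friday, so the first Tuesday is January 5 (4 days later).
The 2nd Tuesday is 1 weeks later: 5 + 7 = 12.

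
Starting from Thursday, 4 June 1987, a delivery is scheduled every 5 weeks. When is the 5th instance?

22 October 1987

The 5th occurrence is 4 intervals after the first: 4 × 35 = 140 days after 4 June 1987.
June has 30 days — 26 days to the end of June leaves 114.
July has 31 days (83 left).
August has 31 days (52 left).
September has 30 days (22 left).
22 days into October → 22 October 1987.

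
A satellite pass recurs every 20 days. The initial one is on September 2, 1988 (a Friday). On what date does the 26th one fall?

January 15, 1990

The 26th occurrence is 25 intervals after the first: 25 × 20 = 500 days after September 2, 1988.
September has 30 days — 28 days to the end of September leaves 472.
From end of September to end of 1988 is 92 days (380 left).
1989 has 365 days (15 left).
15 days into January → January 15, 1990.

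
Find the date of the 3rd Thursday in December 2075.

December 2075 begins on a Sunday, so the first Thursday is December 5 (4 days later).
The 3rd Thursday is 2 weeks later: 5 + 14 = 19.

19 December 2075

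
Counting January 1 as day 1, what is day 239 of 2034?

January has 31 days (239 − 31 = 208 remain).
February has 28 days (208 − 28 = 180 remain).
March has 31 days (180 − 31 = 149 remain).
April has 30 days (149 − 30 = 119 remain).
May has 31 days (119 − 31 = 88 remain).
June has 30 days (88 − 30 = 58 remain).
July has 31 days (58 − 31 = 27 remain).
27 into August → August 27.

27 August 2034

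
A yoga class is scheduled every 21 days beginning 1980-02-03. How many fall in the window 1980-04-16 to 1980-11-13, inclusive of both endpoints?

Occurrences land 21·i days after 1980-02-03 for i = 0, 1, 2, …
1980-04-16 is 73 days after the start; 73 ÷ 21 = 3 remainder 10; since the remainder is 10, round up to i = 4. First occurrence in the window: #5 on 1980-04-27 (4×21 = 84 days in).
1980-11-13 is 284 days after the start; 284 ÷ 21 = 13 remainder 11. Last occurrence in the window: #14 on 1980-11-02.
Occurrences #5 through #14: 10 in total.

10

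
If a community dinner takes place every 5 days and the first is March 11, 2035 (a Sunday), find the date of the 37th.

The 37th occurrence is 36 intervals after the first: 36 × 5 = 180 days after March 11, 2035.
March has 31 days — 20 days to the end of March leaves 160.
April has 30 days (130 left).
May has 31 days (99 left).
June has 30 days (69 left).
July has 31 days (38 left).
August has 31 days (7 left).
7 days into September → September 7, 2035.

September 7, 2035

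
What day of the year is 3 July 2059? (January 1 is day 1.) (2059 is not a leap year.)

Days in months before July: 31 + 28 + 31 + 30 + 31 + 30 = 181.
Plus 3 days into July → day 184.

184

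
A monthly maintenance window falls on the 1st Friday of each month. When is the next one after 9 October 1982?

5 November 1982

October 1982 starts on a Friday, so its 1st Friday is 1 October 1982.
That is not after 9 October 1982, so look at November 1982.
November 1982 starts on a Monday, so its 1st Friday is 5 November 1982 (4 days in).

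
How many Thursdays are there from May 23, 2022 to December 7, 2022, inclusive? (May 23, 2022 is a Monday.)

May 23, 2022 is a Monday; the first Thursday on or after it is May 26, 2022 (3 days later).
From May 26, 2022 to December 7, 2022: 5 + 30 + 31 + 31 + 30 + 31 + 30 + 7 = 195 days (rest of May, June, July, August, September, October, November, December).
195 ÷ 7 = 27 full weeks with remainder 6, so 27 more Thursdays after the first → 28.

28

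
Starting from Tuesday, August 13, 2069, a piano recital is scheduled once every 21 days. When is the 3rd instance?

The 3rd occurrence is 2 intervals after the first: 2 × 21 = 42 days after August 13, 2069.
August has 31 days — 18 days to the end of August leaves 24.
24 days into September → September 24, 2069.

September 24, 2069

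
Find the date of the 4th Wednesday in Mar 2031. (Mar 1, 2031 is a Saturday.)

Mar 26, 2031

Mar 2031 begins on a Saturday, so the first Wednesday is Mar 5 (4 days later).
The 4th Wednesday is 3 weeks later: 5 + 21 = 26.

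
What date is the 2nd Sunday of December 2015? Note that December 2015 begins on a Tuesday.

December 2015 begins on a Tuesday, so the first Sunday is December 6 (5 days later).
The 2nd Sunday is 1 weeks later: 6 + 7 = 13.

13 December 2015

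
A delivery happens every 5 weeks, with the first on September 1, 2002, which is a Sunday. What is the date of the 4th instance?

The 4th occurrence is 3 intervals after the first: 3 × 35 = 105 days after September 1, 2002.
September has 30 days — 29 days to the end of September leaves 76.
October has 31 days (45 left).
November has 30 days (15 left).
15 days into December → December 15, 2002.

December 15, 2002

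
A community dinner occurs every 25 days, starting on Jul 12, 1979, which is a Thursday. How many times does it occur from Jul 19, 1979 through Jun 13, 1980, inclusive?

Occurrences land 25·i days after Jul 12, 1979 for i = 0, 1, 2, …
Jul 19, 1979 is 7 days after the start; 7 ÷ 25 = 0 remainder 7; since the remainder is 7, round up to i = 1. First occurrence in the window: #2 on Aug 6, 1979 (1×25 = 25 days in).
Jun 13, 1980 is 337 days after the start; 337 ÷ 25 = 13 remainder 12. Last occurrence in the window: #14 on Jun 1, 1980.
Occurrences #2 through #14: 13 in total.

13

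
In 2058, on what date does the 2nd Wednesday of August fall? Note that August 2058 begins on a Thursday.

14 August 2058

August 2058 begins on a Thursday, so the first Wednesday is August 7 (6 days later).
The 2nd Wednesday is 1 weeks later: 7 + 7 = 14.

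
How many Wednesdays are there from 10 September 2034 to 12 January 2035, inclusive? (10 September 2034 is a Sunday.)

10 September 2034 is a Sunday; the first Wednesday on or after it is 13 September 2034 (3 days later).
From 13 September 2034 to 12 January 2035: 17 + 31 + 30 + 31 + 12 = 121 days (rest of September, October, November, December, January).
121 ÷ 7 = 17 full weeks with remainder 2, so 17 more Wednesdays after the first → 18.

18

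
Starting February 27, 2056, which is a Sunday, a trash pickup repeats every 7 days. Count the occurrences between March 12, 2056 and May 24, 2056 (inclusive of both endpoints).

11

Occurrences land 7·i days after February 27, 2056 for i = 0, 1, 2, …
March 12, 2056 is 14 days after the start; 14 ÷ 7 = 2 remainder 0. First occurrence in the window: #3 on March 12, 2056 (2×7 = 14 days in).
May 24, 2056 is 87 days after the start; 87 ÷ 7 = 12 remainder 3. Last occurrence in the window: #13 on May 21, 2056.
Occurrences #3 through #13: 11 in total.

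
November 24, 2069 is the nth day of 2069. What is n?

328

Days in months before November: 31 + 28 + 31 + 30 + 31 + 30 + 31 + 31 + 30 + 31 = 304.
Plus 24 days into November → day 328.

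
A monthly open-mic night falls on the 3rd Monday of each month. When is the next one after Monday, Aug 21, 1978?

Aug 1978 starts on a Tuesday; its first Monday is the 7th, so the 3rd Monday is the 21st — Aug 21, 1978.
That is not after Aug 21, 1978, so look at Sep 1978.
Sep 1978 starts on a Friday; its first Monday is the 4th, so the 3rd Monday is the 18th — Sep 18, 1978.

Sep 18, 1978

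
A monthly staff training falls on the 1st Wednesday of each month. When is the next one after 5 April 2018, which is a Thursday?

April 2018 starts on a Sunday, so its 1st Wednesday is 4 April 2018 (3 days in).
That is not after 5 April 2018, so look at May 2018.
May 2018 starts on a Tuesday, so its 1st Wednesday is 2 May 2018 (1 day in).

2 May 2018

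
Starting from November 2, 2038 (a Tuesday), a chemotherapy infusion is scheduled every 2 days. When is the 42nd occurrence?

The 42nd occurrence is 41 intervals after the first: 41 × 2 = 82 days after November 2, 2038.
November has 30 days — 28 days to the end of November leaves 54.
December has 31 days (23 left).
23 days into January → January 23, 2039.

January 23, 2039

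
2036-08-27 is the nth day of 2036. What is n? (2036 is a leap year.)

240

Days in months before August: 31 + 29 + 31 + 30 + 31 + 30 + 31 = 213.
Plus 27 days into August → day 240.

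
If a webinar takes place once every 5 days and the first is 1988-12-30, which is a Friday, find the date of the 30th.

The 30th occurrence is 29 intervals after the first: 29 × 5 = 145 days after 1988-12-30.
December has 31 days — 1 day to the end of December leaves 144.
January has 31 days (113 left).
February has 28 days (85 left).
March has 31 days (54 left).
April has 30 days (24 left).
24 days into May → 1989-05-24.

1989-05-24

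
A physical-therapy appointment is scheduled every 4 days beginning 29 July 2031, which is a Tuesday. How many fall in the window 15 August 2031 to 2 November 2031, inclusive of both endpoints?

Occurrences land 4·i days after 29 July 2031 for i = 0, 1, 2, …
15 August 2031 is 17 days after the start; 17 ÷ 4 = 4 remainder 1; since the remainder is 1, round up to i = 5. First occurrence in the window: #6 on 18 August 2031 (5×4 = 20 days in).
2 November 2031 is 96 days after the start; 96 ÷ 4 = 24 remainder 0. Last occurrence in the window: #25 on 2 November 2031.
Occurrences #6 through #25: 20 in total.

20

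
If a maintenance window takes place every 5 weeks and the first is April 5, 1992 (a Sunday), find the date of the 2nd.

May 10, 1992

The 2nd occurrence is 1 interval after the first: 1 × 35 = 35 days after April 5, 1992.
April has 30 days — 25 days to the end of April leaves 10.
10 days into May → May 10, 1992.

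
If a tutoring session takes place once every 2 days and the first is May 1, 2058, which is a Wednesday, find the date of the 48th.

Aug 3, 2058

The 48th occurrence is 47 intervals after the first: 47 × 2 = 94 days after May 1, 2058.
May has 31 days — 30 days to the end of May leaves 64.
Jun has 30 days (34 left).
Jul has 31 days (3 left).
3 days into Aug → Aug 3, 2058.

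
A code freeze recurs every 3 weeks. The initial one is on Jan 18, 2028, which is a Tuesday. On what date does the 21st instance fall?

The 21st occurrence is 20 intervals after the first: 20 × 21 = 420 days after Jan 18, 2028.
Jan has 31 days — 13 days to the end of Jan leaves 407.
From end of Jan to end of 2028 is 335 days (72 left).
Jan has 31 days (41 left).
Feb has 28 days (13 left).
13 days into Mar → Mar 13, 2029.

Mar 13, 2029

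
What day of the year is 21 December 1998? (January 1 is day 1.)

Days in months before December: 31 + 28 + 31 + 30 + 31 + 30 + 31 + 31 + 30 + 31 + 30 = 334.
Plus 21 days into December → day 355.

355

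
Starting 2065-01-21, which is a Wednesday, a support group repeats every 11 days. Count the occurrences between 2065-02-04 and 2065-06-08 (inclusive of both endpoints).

11

Occurrences land 11·i days after 2065-01-21 for i = 0, 1, 2, …
2065-02-04 is 14 days after the start; 14 ÷ 11 = 1 remainder 3; since the remainder is 3, round up to i = 2. First occurrence in the window: #3 on 2065-02-12 (2×11 = 22 days in).
2065-06-08 is 138 days after the start; 138 ÷ 11 = 12 remainder 6. Last occurrence in the window: #13 on 2065-06-02.
Occurrences #3 through #13: 11 in total.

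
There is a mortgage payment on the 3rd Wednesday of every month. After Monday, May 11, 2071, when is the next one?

May 2071 starts on a Friday; its first Wednesday is the 6th, so the 3rd Wednesday is the 20th — May 20, 2071.
May 20, 2071 is after May 11, 2071, so that is the next one.

May 20, 2071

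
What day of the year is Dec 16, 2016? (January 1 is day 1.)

351

Days in months before Dec: 31 + 29 + 31 + 30 + 31 + 30 + 31 + 31 + 30 + 31 + 30 = 335.
Plus 16 days into Dec → day 351.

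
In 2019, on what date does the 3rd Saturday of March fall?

The first Saturday of March 2019 is March 2.
The 3rd Saturday is 2 weeks later: 2 + 14 = 16.

March 16, 2019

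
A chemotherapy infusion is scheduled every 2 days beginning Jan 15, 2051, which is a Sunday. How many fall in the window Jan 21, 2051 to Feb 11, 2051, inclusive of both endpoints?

11

Occurrences land 2·i days after Jan 15, 2051 for i = 0, 1, 2, …
Jan 21, 2051 is 6 days after the start; 6 ÷ 2 = 3 remainder 0. First occurrence in the window: #4 on Jan 21, 2051 (3×2 = 6 days in).
Feb 11, 2051 is 27 days after the start; 27 ÷ 2 = 13 remainder 1. Last occurrence in the window: #14 on Feb 10, 2051.
Occurrences #4 through #14: 11 in total.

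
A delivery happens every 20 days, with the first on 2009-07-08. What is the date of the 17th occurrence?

The 17th occurrence is 16 intervals after the first: 16 × 20 = 320 days after 2009-07-08.
July has 31 days — 23 days to the end of July leaves 297.
August has 31 days (266 left).
September has 30 days (236 left).
October has 31 days (205 left).
November has 30 days (175 left).
December has 31 days (144 left).
January has 31 days (113 left).
February has 28 days (85 left).
March has 31 days (54 left).
April has 30 days (24 left).
24 days into May → 2010-05-24.

2010-05-24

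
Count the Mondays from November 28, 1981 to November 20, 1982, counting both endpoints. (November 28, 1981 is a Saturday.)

November 28, 1981 is a Saturday; the first Monday on or after it is November 30, 1981 (2 days later).
From November 30, 1981 to November 20, 1982: 31 + 324 = 355 days (rest of 1981, to November 20, 1982 in 1982).
355 ÷ 7 = 50 full weeks with remainder 5, so 50 more Mondays after the first → 51.

51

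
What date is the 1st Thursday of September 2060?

2060-09-02

September 2060 begins on a Wednesday, so the first Thursday is September 2 (1 day later).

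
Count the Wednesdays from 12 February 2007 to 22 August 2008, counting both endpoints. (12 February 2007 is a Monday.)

12 February 2007 is a Monday; the first Wednesday on or after it is 14 February 2007 (2 days later).
From 14 February 2007 to 22 August 2008: 320 + 235 = 555 days (rest of 2007, to 22 August 2008 in 2008).
555 ÷ 7 = 79 full weeks with remainder 2, so 79 more Wednesdays after the first → 80.

80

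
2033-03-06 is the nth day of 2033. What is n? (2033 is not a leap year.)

65

Days in months before March: 31 + 28 = 59.
Plus 6 days into March → day 65.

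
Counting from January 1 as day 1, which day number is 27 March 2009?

86

Days in months before March: 31 + 28 = 59.
Plus 27 days into March → day 86.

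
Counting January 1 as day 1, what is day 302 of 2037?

January has 31 days (302 − 31 = 271 remain).
February has 28 days (271 − 28 = 243 remain).
March has 31 days (243 − 31 = 212 remain).
April has 30 days (212 − 30 = 182 remain).
May has 31 days (182 − 31 = 151 remain).
June has 30 days (151 − 30 = 121 remain).
July has 31 days (121 − 31 = 90 remain).
August has 31 days (90 − 31 = 59 remain).
September has 30 days (59 − 30 = 29 remain).
29 into October → October 29.

2037-10-29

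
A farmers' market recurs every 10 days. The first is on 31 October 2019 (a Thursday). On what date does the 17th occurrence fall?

8 April 2020

The 17th occurrence is 16 intervals after the first: 16 × 10 = 160 days after 31 October 2019.
October has 31 days — 0 days to the end of October leaves 160.
November has 30 days (130 left).
December has 31 days (99 left).
January has 31 days (68 left).
February has 29 days (39 left).
March has 31 days (8 left).
8 days into April → 8 April 2020.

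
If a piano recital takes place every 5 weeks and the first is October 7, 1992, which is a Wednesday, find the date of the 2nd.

The 2nd occurrence is 1 interval after the first: 1 × 35 = 35 days after October 7, 1992.
October has 31 days — 24 days to the end of October leaves 11.
11 days into November → November 11, 1992.

November 11, 1992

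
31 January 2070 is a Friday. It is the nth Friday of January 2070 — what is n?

Day 31 falls in week ⌈31/7⌉ of the month.
Days 1–7 hold the 1st Friday, 8–14 the 2nd, 15–21 the 3rd, 22–28 the 4th, 29–31 the 5th.
31 is in the range for the 5th.

5th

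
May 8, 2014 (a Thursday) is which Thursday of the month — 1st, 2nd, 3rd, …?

2nd

Day 8 falls in week ⌈8/7⌉ of the month.
Days 1–7 hold the 1st Thursday, 8–14 the 2nd, 15–21 the 3rd, 22–28 the 4th, 29–31 the 5th.
8 is in the range for the 2nd.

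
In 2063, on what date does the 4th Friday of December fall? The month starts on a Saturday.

December 2063 begins on a Saturday, so the first Friday is December 7 (6 days later).
The 4th Friday is 3 weeks later: 7 + 21 = 28.

December 28, 2063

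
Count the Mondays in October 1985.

October 1, 1985 is a Tuesday; the first Monday on or after it is October 7, 1985 (6 days later).
From October 7, 1985 to October 31, 1985 is 31 − 7 = 24 days.
24 ÷ 7 = 3 full weeks with remainder 3, so 3 more Mondays after the first → 4.

4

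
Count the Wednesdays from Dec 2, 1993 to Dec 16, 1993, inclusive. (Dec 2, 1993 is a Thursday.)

2

Dec 2, 1993 is a Thursday; the first Wednesday on or after it is Dec 8, 1993 (6 days later).
From Dec 8, 1993 to Dec 16, 1993 is 16 − 8 = 8 days.
8 ÷ 7 = 1 full weeks with remainder 1, so 1 more Wednesdays after the first → 2.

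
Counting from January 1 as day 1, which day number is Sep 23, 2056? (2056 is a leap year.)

267

Days in months before Sep: 31 + 29 + 31 + 30 + 31 + 30 + 31 + 31 = 244.
Plus 23 days into Sep → day 267.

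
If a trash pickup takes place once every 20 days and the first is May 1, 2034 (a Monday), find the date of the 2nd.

The 2nd occurrence is 1 interval after the first: 1 × 20 = 20 days after May 1, 2034.
20 days later is May 21, 2034.

May 21, 2034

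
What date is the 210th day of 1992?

Jul 28, 1992

Jan has 31 days (210 − 31 = 179 remain).
Feb has 29 days (179 − 29 = 150 remain).
Mar has 31 days (150 − 31 = 119 remain).
Apr has 30 days (119 − 30 = 89 remain).
May has 31 days (89 − 31 = 58 remain).
Jun has 30 days (58 − 30 = 28 remain).
28 into Jul → Jul 28.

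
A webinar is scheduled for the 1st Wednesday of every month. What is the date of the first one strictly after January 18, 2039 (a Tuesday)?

January 2039 starts on a Saturday, so its 1st Wednesday is January 5, 2039 (4 days in).
That is not after January 18, 2039, so look at February 2039.
February 2039 starts on a Tuesday, so its 1st Wednesday is February 2, 2039 (1 day in).

February 2, 2039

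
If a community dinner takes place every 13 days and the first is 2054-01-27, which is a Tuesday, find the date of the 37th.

2055-05-10

The 37th occurrence is 36 intervals after the first: 36 × 13 = 468 days after 2054-01-27.
January has 31 days — 4 days to the end of January leaves 464.
From end of January to end of 2054 is 334 days (130 left).
January has 31 days (99 left).
February has 28 days (71 left).
March has 31 days (40 left).
April has 30 days (10 left).
10 days into May → 2055-05-10.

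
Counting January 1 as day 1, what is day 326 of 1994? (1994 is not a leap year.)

January has 31 days (326 − 31 = 295 remain).
February has 28 days (295 − 28 = 267 remain).
March has 31 days (267 − 31 = 236 remain).
April has 30 days (236 − 30 = 206 remain).
May has 31 days (206 − 31 = 175 remain).
June has 30 days (175 − 30 = 145 remain).
July has 31 days (145 − 31 = 114 remain).
August has 31 days (114 − 31 = 83 remain).
September has 30 days (83 − 30 = 53 remain).
October has 31 days (53 − 31 = 22 remain).
22 into November → November 22.

22 November 1994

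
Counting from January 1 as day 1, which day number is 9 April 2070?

99

Days in months before April: 31 + 28 + 31 = 90.
Plus 9 days into April → day 99.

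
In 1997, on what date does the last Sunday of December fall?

1997-12-28

December 1997 begins on a Monday, so the first Sunday is December 7 (6 days later).
December 1997 has 31 days. Adding weeks: 7, 14, 21, 28 — the last one ≤ 31 is the 28th.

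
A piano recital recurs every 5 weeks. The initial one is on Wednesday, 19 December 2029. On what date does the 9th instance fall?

25 September 2030

The 9th occurrence is 8 intervals after the first: 8 × 35 = 280 days after 19 December 2029.
December has 31 days — 12 days to the end of December leaves 268.
January has 31 days (237 left).
February has 28 days (209 left).
March has 31 days (178 left).
April has 30 days (148 left).
May has 31 days (117 left).
June has 30 days (87 left).
July has 31 days (56 left).
August has 31 days (25 left).
25 days into September → 25 September 2030.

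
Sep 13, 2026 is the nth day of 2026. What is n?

Days in months before Sep: 31 + 28 + 31 + 30 + 31 + 30 + 31 + 31 = 243.
Plus 13 days into Sep → day 256.

256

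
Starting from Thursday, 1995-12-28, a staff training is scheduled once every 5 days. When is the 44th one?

The 44th occurrence is 43 intervals after the first: 43 × 5 = 215 days after 1995-12-28.
December has 31 days — 3 days to the end of December leaves 212.
January has 31 days (181 left).
February has 29 days (152 left).
March has 31 days (121 left).
April has 30 days (91 left).
May has 31 days (60 left).
June has 30 days (30 left).
30 days into July → 1996-07-30.

1996-07-30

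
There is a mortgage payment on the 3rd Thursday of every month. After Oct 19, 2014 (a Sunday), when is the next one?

Nov 20, 2014

Oct 2014 starts on a Wednesday; its first Thursday is the 2nd, so the 3rd Thursday is the 16th — Oct 16, 2014.
That is not after Oct 19, 2014, so look at Nov 2014.
Nov 2014 starts on a Saturday; its first Thursday is the 6th, so the 3rd Thursday is the 20th — Nov 20, 2014.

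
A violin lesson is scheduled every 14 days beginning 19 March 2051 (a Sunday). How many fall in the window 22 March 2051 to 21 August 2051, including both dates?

11

Occurrences land 14·i days after 19 March 2051 for i = 0, 1, 2, …
22 March 2051 is 3 days after the start; 3 ÷ 14 = 0 remainder 3; since the remainder is 3, round up to i = 1. First occurrence in the window: #2 on 2 April 2051 (1×14 = 14 days in).
21 August 2051 is 155 days after the start; 155 ÷ 14 = 11 remainder 1. Last occurrence in the window: #12 on 20 August 2051.
Occurrences #2 through #12: 11 in total.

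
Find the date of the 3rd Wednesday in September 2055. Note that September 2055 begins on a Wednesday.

September 2055 begins on a Wednesday, so the first Wednesday is September 1.
The 3rd Wednesday is 2 weeks later: 1 + 14 = 15.

September 15, 2055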